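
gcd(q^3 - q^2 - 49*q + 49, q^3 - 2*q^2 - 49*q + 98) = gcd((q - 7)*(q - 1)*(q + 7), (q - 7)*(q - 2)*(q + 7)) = q^2 - 49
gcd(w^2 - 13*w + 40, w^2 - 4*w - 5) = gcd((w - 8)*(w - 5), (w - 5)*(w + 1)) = w - 5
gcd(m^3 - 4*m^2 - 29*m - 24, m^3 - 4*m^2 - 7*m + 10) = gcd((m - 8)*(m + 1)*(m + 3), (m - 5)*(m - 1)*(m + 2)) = 1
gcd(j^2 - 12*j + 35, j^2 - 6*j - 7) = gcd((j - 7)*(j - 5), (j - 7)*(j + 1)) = j - 7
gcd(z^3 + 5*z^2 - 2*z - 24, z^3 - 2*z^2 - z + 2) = z - 2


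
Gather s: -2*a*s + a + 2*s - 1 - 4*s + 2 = a + s*(-2*a - 2) + 1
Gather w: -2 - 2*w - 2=-2*w - 4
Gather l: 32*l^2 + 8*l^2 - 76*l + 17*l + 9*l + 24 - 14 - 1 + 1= 40*l^2 - 50*l + 10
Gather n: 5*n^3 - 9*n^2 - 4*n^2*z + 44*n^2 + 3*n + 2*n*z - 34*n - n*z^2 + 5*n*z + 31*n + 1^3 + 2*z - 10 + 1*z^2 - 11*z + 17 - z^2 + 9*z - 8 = 5*n^3 + n^2*(35 - 4*z) + n*(-z^2 + 7*z)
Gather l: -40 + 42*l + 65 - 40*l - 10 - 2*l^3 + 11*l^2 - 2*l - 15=-2*l^3 + 11*l^2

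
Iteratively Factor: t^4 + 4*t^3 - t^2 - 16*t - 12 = (t + 2)*(t^3 + 2*t^2 - 5*t - 6) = (t - 2)*(t + 2)*(t^2 + 4*t + 3) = (t - 2)*(t + 1)*(t + 2)*(t + 3)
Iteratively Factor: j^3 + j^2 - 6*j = (j)*(j^2 + j - 6) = j*(j + 3)*(j - 2)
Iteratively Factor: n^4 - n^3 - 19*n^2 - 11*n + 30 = (n + 2)*(n^3 - 3*n^2 - 13*n + 15) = (n + 2)*(n + 3)*(n^2 - 6*n + 5) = (n - 5)*(n + 2)*(n + 3)*(n - 1)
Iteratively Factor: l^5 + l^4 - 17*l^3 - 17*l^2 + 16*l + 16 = (l - 1)*(l^4 + 2*l^3 - 15*l^2 - 32*l - 16) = (l - 4)*(l - 1)*(l^3 + 6*l^2 + 9*l + 4) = (l - 4)*(l - 1)*(l + 1)*(l^2 + 5*l + 4) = (l - 4)*(l - 1)*(l + 1)*(l + 4)*(l + 1)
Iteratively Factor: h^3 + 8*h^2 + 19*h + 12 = (h + 1)*(h^2 + 7*h + 12) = (h + 1)*(h + 3)*(h + 4)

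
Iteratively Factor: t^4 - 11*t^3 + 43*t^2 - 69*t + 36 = (t - 3)*(t^3 - 8*t^2 + 19*t - 12) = (t - 4)*(t - 3)*(t^2 - 4*t + 3) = (t - 4)*(t - 3)^2*(t - 1)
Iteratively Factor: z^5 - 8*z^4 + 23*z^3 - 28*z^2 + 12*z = (z)*(z^4 - 8*z^3 + 23*z^2 - 28*z + 12) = z*(z - 1)*(z^3 - 7*z^2 + 16*z - 12) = z*(z - 3)*(z - 1)*(z^2 - 4*z + 4) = z*(z - 3)*(z - 2)*(z - 1)*(z - 2)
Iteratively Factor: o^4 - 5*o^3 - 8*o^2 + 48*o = (o + 3)*(o^3 - 8*o^2 + 16*o) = (o - 4)*(o + 3)*(o^2 - 4*o) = o*(o - 4)*(o + 3)*(o - 4)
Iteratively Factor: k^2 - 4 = (k + 2)*(k - 2)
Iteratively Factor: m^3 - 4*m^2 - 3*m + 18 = (m - 3)*(m^2 - m - 6) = (m - 3)^2*(m + 2)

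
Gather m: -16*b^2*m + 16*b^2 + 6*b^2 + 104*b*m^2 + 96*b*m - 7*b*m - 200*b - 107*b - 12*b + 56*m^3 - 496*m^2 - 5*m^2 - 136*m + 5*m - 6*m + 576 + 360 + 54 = 22*b^2 - 319*b + 56*m^3 + m^2*(104*b - 501) + m*(-16*b^2 + 89*b - 137) + 990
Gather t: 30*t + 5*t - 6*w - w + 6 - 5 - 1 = 35*t - 7*w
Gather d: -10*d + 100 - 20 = 80 - 10*d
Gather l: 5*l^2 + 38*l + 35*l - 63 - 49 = 5*l^2 + 73*l - 112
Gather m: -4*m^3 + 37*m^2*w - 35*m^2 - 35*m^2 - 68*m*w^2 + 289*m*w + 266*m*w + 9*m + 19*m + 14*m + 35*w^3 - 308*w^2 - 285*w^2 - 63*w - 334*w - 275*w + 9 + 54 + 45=-4*m^3 + m^2*(37*w - 70) + m*(-68*w^2 + 555*w + 42) + 35*w^3 - 593*w^2 - 672*w + 108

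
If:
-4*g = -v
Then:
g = v/4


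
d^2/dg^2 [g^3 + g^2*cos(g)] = -g^2*cos(g) - 4*g*sin(g) + 6*g + 2*cos(g)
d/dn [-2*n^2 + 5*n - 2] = 5 - 4*n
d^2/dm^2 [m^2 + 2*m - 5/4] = 2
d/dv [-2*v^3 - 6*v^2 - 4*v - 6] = -6*v^2 - 12*v - 4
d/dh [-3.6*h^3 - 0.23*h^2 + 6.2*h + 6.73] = -10.8*h^2 - 0.46*h + 6.2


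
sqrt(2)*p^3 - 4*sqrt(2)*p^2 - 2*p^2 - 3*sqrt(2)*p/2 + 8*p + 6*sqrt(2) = (p - 4)*(p - 3*sqrt(2)/2)*(sqrt(2)*p + 1)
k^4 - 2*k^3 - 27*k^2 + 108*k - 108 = (k - 3)^2*(k - 2)*(k + 6)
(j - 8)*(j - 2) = j^2 - 10*j + 16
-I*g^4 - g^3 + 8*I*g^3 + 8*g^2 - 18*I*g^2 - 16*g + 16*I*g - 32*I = (g - 4)^2*(g - 2*I)*(-I*g + 1)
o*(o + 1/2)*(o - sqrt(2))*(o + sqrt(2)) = o^4 + o^3/2 - 2*o^2 - o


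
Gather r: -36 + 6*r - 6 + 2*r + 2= 8*r - 40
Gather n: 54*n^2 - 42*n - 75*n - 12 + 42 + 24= 54*n^2 - 117*n + 54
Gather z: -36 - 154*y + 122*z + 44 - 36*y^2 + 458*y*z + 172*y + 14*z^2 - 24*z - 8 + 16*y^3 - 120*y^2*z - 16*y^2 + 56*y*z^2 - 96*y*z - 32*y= 16*y^3 - 52*y^2 - 14*y + z^2*(56*y + 14) + z*(-120*y^2 + 362*y + 98)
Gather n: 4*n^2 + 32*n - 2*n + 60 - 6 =4*n^2 + 30*n + 54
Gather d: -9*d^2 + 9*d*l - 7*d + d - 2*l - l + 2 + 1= -9*d^2 + d*(9*l - 6) - 3*l + 3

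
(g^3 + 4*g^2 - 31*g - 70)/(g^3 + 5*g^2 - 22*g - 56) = (g - 5)/(g - 4)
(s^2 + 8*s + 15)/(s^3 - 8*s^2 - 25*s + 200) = (s + 3)/(s^2 - 13*s + 40)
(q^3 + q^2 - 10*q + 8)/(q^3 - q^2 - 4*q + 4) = (q + 4)/(q + 2)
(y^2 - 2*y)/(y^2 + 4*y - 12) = y/(y + 6)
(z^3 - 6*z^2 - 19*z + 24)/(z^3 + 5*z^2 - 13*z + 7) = (z^2 - 5*z - 24)/(z^2 + 6*z - 7)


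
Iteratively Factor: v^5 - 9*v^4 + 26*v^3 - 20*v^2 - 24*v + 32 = (v - 2)*(v^4 - 7*v^3 + 12*v^2 + 4*v - 16) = (v - 4)*(v - 2)*(v^3 - 3*v^2 + 4) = (v - 4)*(v - 2)^2*(v^2 - v - 2) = (v - 4)*(v - 2)^2*(v + 1)*(v - 2)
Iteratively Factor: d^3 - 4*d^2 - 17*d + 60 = (d - 5)*(d^2 + d - 12) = (d - 5)*(d + 4)*(d - 3)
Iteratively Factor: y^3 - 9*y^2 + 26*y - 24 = (y - 2)*(y^2 - 7*y + 12) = (y - 3)*(y - 2)*(y - 4)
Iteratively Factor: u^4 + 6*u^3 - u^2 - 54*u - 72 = (u + 3)*(u^3 + 3*u^2 - 10*u - 24) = (u + 3)*(u + 4)*(u^2 - u - 6) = (u - 3)*(u + 3)*(u + 4)*(u + 2)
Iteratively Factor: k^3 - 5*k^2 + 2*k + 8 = (k + 1)*(k^2 - 6*k + 8) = (k - 4)*(k + 1)*(k - 2)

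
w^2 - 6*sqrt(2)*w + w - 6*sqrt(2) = (w + 1)*(w - 6*sqrt(2))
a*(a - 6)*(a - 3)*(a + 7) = a^4 - 2*a^3 - 45*a^2 + 126*a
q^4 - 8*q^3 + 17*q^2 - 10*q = q*(q - 5)*(q - 2)*(q - 1)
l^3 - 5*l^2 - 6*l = l*(l - 6)*(l + 1)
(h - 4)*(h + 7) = h^2 + 3*h - 28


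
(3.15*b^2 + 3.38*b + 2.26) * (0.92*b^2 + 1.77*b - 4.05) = 2.898*b^4 + 8.6851*b^3 - 4.6957*b^2 - 9.6888*b - 9.153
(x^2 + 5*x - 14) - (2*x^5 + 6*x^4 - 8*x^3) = -2*x^5 - 6*x^4 + 8*x^3 + x^2 + 5*x - 14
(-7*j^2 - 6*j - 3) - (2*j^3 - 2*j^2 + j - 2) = -2*j^3 - 5*j^2 - 7*j - 1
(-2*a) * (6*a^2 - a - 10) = -12*a^3 + 2*a^2 + 20*a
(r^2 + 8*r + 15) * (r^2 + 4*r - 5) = r^4 + 12*r^3 + 42*r^2 + 20*r - 75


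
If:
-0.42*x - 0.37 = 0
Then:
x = -0.88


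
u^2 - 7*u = u*(u - 7)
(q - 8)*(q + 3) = q^2 - 5*q - 24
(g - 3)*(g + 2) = g^2 - g - 6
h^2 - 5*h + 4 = (h - 4)*(h - 1)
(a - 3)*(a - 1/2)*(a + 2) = a^3 - 3*a^2/2 - 11*a/2 + 3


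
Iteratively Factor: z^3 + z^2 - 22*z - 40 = (z - 5)*(z^2 + 6*z + 8) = (z - 5)*(z + 2)*(z + 4)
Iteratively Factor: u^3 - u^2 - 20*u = (u)*(u^2 - u - 20) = u*(u - 5)*(u + 4)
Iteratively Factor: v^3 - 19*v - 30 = (v + 3)*(v^2 - 3*v - 10) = (v - 5)*(v + 3)*(v + 2)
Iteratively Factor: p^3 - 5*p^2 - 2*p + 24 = (p - 4)*(p^2 - p - 6) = (p - 4)*(p + 2)*(p - 3)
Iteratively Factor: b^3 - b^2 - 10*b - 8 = (b - 4)*(b^2 + 3*b + 2) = (b - 4)*(b + 1)*(b + 2)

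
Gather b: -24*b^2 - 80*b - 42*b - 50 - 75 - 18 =-24*b^2 - 122*b - 143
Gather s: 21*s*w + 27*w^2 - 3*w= 21*s*w + 27*w^2 - 3*w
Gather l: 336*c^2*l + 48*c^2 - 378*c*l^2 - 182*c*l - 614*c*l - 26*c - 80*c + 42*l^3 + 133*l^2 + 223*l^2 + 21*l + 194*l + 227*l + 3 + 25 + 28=48*c^2 - 106*c + 42*l^3 + l^2*(356 - 378*c) + l*(336*c^2 - 796*c + 442) + 56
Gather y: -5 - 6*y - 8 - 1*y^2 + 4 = -y^2 - 6*y - 9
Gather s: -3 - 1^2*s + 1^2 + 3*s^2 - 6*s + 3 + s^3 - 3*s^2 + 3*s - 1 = s^3 - 4*s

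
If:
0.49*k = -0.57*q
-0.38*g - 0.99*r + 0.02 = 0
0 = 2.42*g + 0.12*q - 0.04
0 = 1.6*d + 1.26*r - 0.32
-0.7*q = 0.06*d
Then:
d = 0.19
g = 0.02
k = 0.02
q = -0.02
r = 0.01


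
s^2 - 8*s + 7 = (s - 7)*(s - 1)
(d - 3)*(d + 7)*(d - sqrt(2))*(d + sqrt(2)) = d^4 + 4*d^3 - 23*d^2 - 8*d + 42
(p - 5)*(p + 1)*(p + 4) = p^3 - 21*p - 20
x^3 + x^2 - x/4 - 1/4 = (x - 1/2)*(x + 1/2)*(x + 1)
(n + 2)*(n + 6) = n^2 + 8*n + 12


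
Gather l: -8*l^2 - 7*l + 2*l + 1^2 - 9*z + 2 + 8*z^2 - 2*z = -8*l^2 - 5*l + 8*z^2 - 11*z + 3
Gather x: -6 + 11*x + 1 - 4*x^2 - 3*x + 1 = -4*x^2 + 8*x - 4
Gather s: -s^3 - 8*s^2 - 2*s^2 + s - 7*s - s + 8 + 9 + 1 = -s^3 - 10*s^2 - 7*s + 18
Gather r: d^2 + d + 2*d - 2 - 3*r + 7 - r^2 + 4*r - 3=d^2 + 3*d - r^2 + r + 2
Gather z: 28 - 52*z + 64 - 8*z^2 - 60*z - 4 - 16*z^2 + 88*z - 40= -24*z^2 - 24*z + 48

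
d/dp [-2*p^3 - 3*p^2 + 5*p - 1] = -6*p^2 - 6*p + 5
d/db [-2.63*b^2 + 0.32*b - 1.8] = 0.32 - 5.26*b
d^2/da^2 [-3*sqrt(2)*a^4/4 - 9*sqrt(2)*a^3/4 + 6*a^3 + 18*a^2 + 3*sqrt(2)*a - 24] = -9*sqrt(2)*a^2 - 27*sqrt(2)*a/2 + 36*a + 36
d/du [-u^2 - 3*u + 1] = -2*u - 3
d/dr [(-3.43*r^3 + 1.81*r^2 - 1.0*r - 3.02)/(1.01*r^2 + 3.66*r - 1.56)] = (-3.4643*r^4 - 25.1076*r^3 + 23.687*r^2 + 0.453199999999999*r + 12.6132)/(1.0201*r^4 + 7.3932*r^3 + 10.2444*r^2 - 11.4192*r + 2.4336)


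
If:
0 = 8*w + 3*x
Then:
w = -3*x/8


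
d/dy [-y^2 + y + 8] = 1 - 2*y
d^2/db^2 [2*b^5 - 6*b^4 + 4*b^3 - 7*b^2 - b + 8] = 40*b^3 - 72*b^2 + 24*b - 14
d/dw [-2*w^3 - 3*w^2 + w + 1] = -6*w^2 - 6*w + 1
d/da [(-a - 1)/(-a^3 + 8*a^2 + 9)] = (a^3 - 8*a^2 - a*(a + 1)*(3*a - 16) - 9)/(-a^3 + 8*a^2 + 9)^2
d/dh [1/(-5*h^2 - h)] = (10*h + 1)/(h^2*(5*h + 1)^2)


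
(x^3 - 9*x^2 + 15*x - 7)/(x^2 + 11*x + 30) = (x^3 - 9*x^2 + 15*x - 7)/(x^2 + 11*x + 30)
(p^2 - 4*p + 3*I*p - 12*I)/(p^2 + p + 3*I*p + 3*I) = (p - 4)/(p + 1)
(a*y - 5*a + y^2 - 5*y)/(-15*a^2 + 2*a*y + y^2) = (a*y - 5*a + y^2 - 5*y)/(-15*a^2 + 2*a*y + y^2)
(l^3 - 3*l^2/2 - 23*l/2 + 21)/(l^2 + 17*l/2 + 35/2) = (l^2 - 5*l + 6)/(l + 5)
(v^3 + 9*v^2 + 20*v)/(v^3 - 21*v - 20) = v*(v + 5)/(v^2 - 4*v - 5)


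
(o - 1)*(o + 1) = o^2 - 1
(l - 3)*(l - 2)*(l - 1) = l^3 - 6*l^2 + 11*l - 6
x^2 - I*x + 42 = (x - 7*I)*(x + 6*I)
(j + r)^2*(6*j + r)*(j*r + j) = 6*j^4*r + 6*j^4 + 13*j^3*r^2 + 13*j^3*r + 8*j^2*r^3 + 8*j^2*r^2 + j*r^4 + j*r^3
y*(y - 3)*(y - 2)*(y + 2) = y^4 - 3*y^3 - 4*y^2 + 12*y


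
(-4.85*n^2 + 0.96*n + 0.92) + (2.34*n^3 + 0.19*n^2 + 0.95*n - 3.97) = 2.34*n^3 - 4.66*n^2 + 1.91*n - 3.05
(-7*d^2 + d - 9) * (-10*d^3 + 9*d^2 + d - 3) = 70*d^5 - 73*d^4 + 92*d^3 - 59*d^2 - 12*d + 27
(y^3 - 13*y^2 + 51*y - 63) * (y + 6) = y^4 - 7*y^3 - 27*y^2 + 243*y - 378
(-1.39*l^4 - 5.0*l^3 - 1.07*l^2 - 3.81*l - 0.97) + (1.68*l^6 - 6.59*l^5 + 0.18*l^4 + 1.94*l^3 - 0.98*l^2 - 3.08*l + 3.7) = 1.68*l^6 - 6.59*l^5 - 1.21*l^4 - 3.06*l^3 - 2.05*l^2 - 6.89*l + 2.73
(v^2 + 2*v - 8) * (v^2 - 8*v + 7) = v^4 - 6*v^3 - 17*v^2 + 78*v - 56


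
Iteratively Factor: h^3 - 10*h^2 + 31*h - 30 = (h - 2)*(h^2 - 8*h + 15) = (h - 5)*(h - 2)*(h - 3)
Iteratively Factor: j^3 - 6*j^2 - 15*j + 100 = (j + 4)*(j^2 - 10*j + 25) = (j - 5)*(j + 4)*(j - 5)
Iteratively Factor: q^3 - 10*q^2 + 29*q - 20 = (q - 5)*(q^2 - 5*q + 4) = (q - 5)*(q - 4)*(q - 1)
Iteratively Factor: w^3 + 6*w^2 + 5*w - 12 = (w + 4)*(w^2 + 2*w - 3) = (w + 3)*(w + 4)*(w - 1)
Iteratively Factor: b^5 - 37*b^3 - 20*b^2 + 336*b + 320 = (b - 5)*(b^4 + 5*b^3 - 12*b^2 - 80*b - 64) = (b - 5)*(b + 4)*(b^3 + b^2 - 16*b - 16) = (b - 5)*(b + 1)*(b + 4)*(b^2 - 16) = (b - 5)*(b + 1)*(b + 4)^2*(b - 4)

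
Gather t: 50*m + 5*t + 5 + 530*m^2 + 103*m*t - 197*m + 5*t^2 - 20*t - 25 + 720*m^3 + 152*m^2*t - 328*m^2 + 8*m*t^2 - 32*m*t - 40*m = 720*m^3 + 202*m^2 - 187*m + t^2*(8*m + 5) + t*(152*m^2 + 71*m - 15) - 20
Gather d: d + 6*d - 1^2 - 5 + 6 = 7*d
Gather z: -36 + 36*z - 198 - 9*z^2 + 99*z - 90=-9*z^2 + 135*z - 324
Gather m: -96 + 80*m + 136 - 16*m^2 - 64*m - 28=-16*m^2 + 16*m + 12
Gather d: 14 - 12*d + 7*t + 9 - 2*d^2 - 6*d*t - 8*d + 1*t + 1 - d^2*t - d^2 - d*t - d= d^2*(-t - 3) + d*(-7*t - 21) + 8*t + 24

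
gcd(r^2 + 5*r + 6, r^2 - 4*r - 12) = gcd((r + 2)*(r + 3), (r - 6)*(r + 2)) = r + 2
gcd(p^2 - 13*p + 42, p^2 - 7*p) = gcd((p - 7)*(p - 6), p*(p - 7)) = p - 7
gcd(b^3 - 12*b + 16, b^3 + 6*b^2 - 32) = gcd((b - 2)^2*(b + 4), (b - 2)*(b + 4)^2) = b^2 + 2*b - 8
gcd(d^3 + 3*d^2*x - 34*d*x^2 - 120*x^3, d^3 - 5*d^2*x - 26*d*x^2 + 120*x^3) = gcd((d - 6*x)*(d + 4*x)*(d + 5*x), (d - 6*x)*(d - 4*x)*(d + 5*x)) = -d^2 + d*x + 30*x^2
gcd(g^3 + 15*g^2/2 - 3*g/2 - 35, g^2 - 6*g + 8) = g - 2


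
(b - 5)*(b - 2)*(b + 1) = b^3 - 6*b^2 + 3*b + 10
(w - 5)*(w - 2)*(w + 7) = w^3 - 39*w + 70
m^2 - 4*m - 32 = (m - 8)*(m + 4)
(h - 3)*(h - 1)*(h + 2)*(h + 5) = h^4 + 3*h^3 - 15*h^2 - 19*h + 30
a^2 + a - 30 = (a - 5)*(a + 6)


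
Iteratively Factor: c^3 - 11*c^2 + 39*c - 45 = (c - 3)*(c^2 - 8*c + 15) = (c - 5)*(c - 3)*(c - 3)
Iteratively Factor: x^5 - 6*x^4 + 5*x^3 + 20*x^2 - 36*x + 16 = (x - 1)*(x^4 - 5*x^3 + 20*x - 16) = (x - 2)*(x - 1)*(x^3 - 3*x^2 - 6*x + 8) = (x - 4)*(x - 2)*(x - 1)*(x^2 + x - 2) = (x - 4)*(x - 2)*(x - 1)*(x + 2)*(x - 1)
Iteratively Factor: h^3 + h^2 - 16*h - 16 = (h + 1)*(h^2 - 16) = (h - 4)*(h + 1)*(h + 4)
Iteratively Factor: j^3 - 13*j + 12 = (j - 3)*(j^2 + 3*j - 4) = (j - 3)*(j + 4)*(j - 1)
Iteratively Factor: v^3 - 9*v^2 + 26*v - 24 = (v - 3)*(v^2 - 6*v + 8) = (v - 3)*(v - 2)*(v - 4)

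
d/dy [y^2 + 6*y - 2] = 2*y + 6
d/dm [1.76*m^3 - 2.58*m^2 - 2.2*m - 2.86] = 5.28*m^2 - 5.16*m - 2.2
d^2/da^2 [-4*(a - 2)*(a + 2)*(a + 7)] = -24*a - 56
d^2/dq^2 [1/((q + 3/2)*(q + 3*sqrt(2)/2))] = 32*((2*q + 3)^2 + (2*q + 3)*(2*q + 3*sqrt(2)) + (2*q + 3*sqrt(2))^2)/((2*q + 3)^3*(2*q + 3*sqrt(2))^3)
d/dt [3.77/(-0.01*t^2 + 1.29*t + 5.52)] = (0.0754*t - 4.8633)/(-0.01*t^2 + 1.29*t + 5.52)^2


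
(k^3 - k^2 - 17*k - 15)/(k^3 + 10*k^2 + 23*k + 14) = (k^2 - 2*k - 15)/(k^2 + 9*k + 14)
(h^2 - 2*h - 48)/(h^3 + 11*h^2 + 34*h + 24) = (h - 8)/(h^2 + 5*h + 4)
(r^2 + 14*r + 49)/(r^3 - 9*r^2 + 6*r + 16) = (r^2 + 14*r + 49)/(r^3 - 9*r^2 + 6*r + 16)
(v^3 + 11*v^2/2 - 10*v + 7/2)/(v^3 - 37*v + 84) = (2*v^2 - 3*v + 1)/(2*(v^2 - 7*v + 12))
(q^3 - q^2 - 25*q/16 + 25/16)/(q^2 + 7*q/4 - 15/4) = (4*q^2 + q - 5)/(4*(q + 3))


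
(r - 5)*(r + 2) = r^2 - 3*r - 10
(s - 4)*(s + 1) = s^2 - 3*s - 4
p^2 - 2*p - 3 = (p - 3)*(p + 1)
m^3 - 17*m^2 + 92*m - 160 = (m - 8)*(m - 5)*(m - 4)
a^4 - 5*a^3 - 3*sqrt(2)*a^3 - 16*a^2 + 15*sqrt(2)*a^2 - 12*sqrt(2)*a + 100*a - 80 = (a - 4)*(a - 1)*(a - 5*sqrt(2))*(a + 2*sqrt(2))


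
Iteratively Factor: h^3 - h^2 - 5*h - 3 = (h + 1)*(h^2 - 2*h - 3) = (h - 3)*(h + 1)*(h + 1)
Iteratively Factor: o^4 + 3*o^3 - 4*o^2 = (o)*(o^3 + 3*o^2 - 4*o) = o^2*(o^2 + 3*o - 4) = o^2*(o + 4)*(o - 1)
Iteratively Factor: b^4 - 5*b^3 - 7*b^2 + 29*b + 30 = (b + 1)*(b^3 - 6*b^2 - b + 30) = (b - 5)*(b + 1)*(b^2 - b - 6) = (b - 5)*(b - 3)*(b + 1)*(b + 2)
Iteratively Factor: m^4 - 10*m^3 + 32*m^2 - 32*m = (m - 4)*(m^3 - 6*m^2 + 8*m) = (m - 4)*(m - 2)*(m^2 - 4*m) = m*(m - 4)*(m - 2)*(m - 4)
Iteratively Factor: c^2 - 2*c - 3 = (c - 3)*(c + 1)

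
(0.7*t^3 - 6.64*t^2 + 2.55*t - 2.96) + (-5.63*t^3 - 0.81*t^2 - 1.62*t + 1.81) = -4.93*t^3 - 7.45*t^2 + 0.93*t - 1.15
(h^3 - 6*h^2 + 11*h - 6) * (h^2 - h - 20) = h^5 - 7*h^4 - 3*h^3 + 103*h^2 - 214*h + 120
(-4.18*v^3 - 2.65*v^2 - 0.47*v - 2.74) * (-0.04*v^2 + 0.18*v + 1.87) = 0.1672*v^5 - 0.6464*v^4 - 8.2748*v^3 - 4.9305*v^2 - 1.3721*v - 5.1238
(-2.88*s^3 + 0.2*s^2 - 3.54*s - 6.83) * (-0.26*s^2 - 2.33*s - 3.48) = 0.7488*s^5 + 6.6584*s^4 + 10.4768*s^3 + 9.328*s^2 + 28.2331*s + 23.7684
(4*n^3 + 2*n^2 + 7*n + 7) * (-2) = -8*n^3 - 4*n^2 - 14*n - 14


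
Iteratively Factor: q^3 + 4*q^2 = (q + 4)*(q^2) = q*(q + 4)*(q)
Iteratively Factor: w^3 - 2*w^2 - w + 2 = (w - 2)*(w^2 - 1) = (w - 2)*(w - 1)*(w + 1)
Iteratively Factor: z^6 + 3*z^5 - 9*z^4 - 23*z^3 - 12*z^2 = (z)*(z^5 + 3*z^4 - 9*z^3 - 23*z^2 - 12*z) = z*(z + 1)*(z^4 + 2*z^3 - 11*z^2 - 12*z) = z*(z + 1)^2*(z^3 + z^2 - 12*z) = z^2*(z + 1)^2*(z^2 + z - 12) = z^2*(z + 1)^2*(z + 4)*(z - 3)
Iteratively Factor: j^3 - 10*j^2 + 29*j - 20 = (j - 1)*(j^2 - 9*j + 20) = (j - 4)*(j - 1)*(j - 5)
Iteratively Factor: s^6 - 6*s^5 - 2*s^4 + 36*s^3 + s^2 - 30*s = (s - 1)*(s^5 - 5*s^4 - 7*s^3 + 29*s^2 + 30*s) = (s - 5)*(s - 1)*(s^4 - 7*s^2 - 6*s) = s*(s - 5)*(s - 1)*(s^3 - 7*s - 6) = s*(s - 5)*(s - 1)*(s + 2)*(s^2 - 2*s - 3) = s*(s - 5)*(s - 3)*(s - 1)*(s + 2)*(s + 1)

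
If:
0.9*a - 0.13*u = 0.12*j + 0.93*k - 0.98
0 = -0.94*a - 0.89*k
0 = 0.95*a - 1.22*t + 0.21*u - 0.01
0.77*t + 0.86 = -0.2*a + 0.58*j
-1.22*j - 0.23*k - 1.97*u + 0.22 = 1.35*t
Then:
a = -0.48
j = 0.77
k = 0.51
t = -0.41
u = -0.15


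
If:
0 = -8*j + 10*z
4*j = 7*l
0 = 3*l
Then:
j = 0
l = 0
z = 0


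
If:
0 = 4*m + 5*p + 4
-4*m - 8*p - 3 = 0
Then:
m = -17/12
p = 1/3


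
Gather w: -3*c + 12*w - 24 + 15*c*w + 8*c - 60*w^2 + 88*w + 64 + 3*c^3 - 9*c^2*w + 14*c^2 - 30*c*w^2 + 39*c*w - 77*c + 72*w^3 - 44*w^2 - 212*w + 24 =3*c^3 + 14*c^2 - 72*c + 72*w^3 + w^2*(-30*c - 104) + w*(-9*c^2 + 54*c - 112) + 64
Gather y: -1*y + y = 0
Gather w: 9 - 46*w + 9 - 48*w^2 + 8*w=-48*w^2 - 38*w + 18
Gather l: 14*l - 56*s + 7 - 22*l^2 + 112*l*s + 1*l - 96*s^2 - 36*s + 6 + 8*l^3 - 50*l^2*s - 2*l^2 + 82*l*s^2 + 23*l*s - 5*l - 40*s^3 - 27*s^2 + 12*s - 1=8*l^3 + l^2*(-50*s - 24) + l*(82*s^2 + 135*s + 10) - 40*s^3 - 123*s^2 - 80*s + 12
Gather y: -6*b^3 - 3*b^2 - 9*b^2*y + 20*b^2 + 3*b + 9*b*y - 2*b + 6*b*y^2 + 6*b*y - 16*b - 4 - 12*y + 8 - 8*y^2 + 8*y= -6*b^3 + 17*b^2 - 15*b + y^2*(6*b - 8) + y*(-9*b^2 + 15*b - 4) + 4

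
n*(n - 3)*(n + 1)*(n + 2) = n^4 - 7*n^2 - 6*n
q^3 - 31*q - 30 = (q - 6)*(q + 1)*(q + 5)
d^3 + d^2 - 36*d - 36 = (d - 6)*(d + 1)*(d + 6)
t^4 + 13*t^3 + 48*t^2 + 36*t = t*(t + 1)*(t + 6)^2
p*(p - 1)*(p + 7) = p^3 + 6*p^2 - 7*p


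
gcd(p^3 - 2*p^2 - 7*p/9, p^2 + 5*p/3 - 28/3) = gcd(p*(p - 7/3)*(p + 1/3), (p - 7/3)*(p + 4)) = p - 7/3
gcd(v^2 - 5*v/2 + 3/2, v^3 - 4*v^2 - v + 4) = v - 1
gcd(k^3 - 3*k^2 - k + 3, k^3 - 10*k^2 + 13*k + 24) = k^2 - 2*k - 3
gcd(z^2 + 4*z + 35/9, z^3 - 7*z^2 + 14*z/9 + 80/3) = z + 5/3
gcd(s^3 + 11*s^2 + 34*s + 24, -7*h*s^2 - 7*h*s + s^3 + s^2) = s + 1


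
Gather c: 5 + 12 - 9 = 8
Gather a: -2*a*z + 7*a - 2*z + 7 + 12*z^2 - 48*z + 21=a*(7 - 2*z) + 12*z^2 - 50*z + 28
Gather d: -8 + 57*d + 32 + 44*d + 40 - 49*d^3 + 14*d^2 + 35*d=-49*d^3 + 14*d^2 + 136*d + 64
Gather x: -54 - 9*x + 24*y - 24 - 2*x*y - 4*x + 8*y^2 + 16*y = x*(-2*y - 13) + 8*y^2 + 40*y - 78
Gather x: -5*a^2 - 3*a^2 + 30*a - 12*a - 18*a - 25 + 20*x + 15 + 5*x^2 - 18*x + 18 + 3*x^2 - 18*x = -8*a^2 + 8*x^2 - 16*x + 8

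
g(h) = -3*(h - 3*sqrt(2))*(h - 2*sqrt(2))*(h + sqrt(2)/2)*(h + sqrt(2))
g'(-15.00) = 50288.08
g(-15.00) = -199849.88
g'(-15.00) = 50288.08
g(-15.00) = -199849.88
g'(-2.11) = 230.58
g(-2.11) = -91.87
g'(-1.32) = 34.23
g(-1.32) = 4.00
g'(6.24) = -1161.34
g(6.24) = -1087.02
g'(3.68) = -5.74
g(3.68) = 32.12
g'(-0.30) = -54.42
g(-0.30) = -19.34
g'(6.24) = -1161.34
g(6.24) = -1087.02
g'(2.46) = 65.31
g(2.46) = -24.18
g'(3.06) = 54.86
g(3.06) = 13.85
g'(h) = -3*(h - 3*sqrt(2))*(h - 2*sqrt(2))*(h + sqrt(2)/2) - 3*(h - 3*sqrt(2))*(h - 2*sqrt(2))*(h + sqrt(2)) - 3*(h - 3*sqrt(2))*(h + sqrt(2)/2)*(h + sqrt(2)) - 3*(h - 2*sqrt(2))*(h + sqrt(2)/2)*(h + sqrt(2))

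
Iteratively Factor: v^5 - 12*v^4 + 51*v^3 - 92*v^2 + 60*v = (v - 5)*(v^4 - 7*v^3 + 16*v^2 - 12*v) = (v - 5)*(v - 3)*(v^3 - 4*v^2 + 4*v) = v*(v - 5)*(v - 3)*(v^2 - 4*v + 4) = v*(v - 5)*(v - 3)*(v - 2)*(v - 2)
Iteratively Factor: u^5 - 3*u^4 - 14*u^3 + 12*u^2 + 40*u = (u - 2)*(u^4 - u^3 - 16*u^2 - 20*u) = (u - 5)*(u - 2)*(u^3 + 4*u^2 + 4*u) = u*(u - 5)*(u - 2)*(u^2 + 4*u + 4) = u*(u - 5)*(u - 2)*(u + 2)*(u + 2)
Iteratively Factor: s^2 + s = (s)*(s + 1)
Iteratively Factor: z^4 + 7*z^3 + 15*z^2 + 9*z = (z)*(z^3 + 7*z^2 + 15*z + 9) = z*(z + 3)*(z^2 + 4*z + 3) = z*(z + 1)*(z + 3)*(z + 3)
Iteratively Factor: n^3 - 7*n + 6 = (n - 1)*(n^2 + n - 6) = (n - 2)*(n - 1)*(n + 3)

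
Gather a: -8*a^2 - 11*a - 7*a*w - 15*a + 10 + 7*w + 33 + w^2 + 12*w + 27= -8*a^2 + a*(-7*w - 26) + w^2 + 19*w + 70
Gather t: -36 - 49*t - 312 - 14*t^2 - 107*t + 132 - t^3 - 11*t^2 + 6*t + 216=-t^3 - 25*t^2 - 150*t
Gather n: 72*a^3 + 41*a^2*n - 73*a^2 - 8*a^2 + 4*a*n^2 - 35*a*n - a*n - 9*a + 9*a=72*a^3 - 81*a^2 + 4*a*n^2 + n*(41*a^2 - 36*a)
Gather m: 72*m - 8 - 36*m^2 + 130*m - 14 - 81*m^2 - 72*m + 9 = -117*m^2 + 130*m - 13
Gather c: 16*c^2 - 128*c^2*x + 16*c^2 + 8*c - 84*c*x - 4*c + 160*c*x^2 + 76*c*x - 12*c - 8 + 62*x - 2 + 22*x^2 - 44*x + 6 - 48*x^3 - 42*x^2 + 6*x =c^2*(32 - 128*x) + c*(160*x^2 - 8*x - 8) - 48*x^3 - 20*x^2 + 24*x - 4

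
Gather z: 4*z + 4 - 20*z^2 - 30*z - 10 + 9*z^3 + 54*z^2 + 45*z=9*z^3 + 34*z^2 + 19*z - 6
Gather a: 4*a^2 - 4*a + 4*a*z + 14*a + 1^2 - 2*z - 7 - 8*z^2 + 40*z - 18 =4*a^2 + a*(4*z + 10) - 8*z^2 + 38*z - 24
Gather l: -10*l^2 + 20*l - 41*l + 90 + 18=-10*l^2 - 21*l + 108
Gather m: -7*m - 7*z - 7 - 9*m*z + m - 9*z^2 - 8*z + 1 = m*(-9*z - 6) - 9*z^2 - 15*z - 6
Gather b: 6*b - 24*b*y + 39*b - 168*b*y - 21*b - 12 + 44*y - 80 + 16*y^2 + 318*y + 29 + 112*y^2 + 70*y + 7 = b*(24 - 192*y) + 128*y^2 + 432*y - 56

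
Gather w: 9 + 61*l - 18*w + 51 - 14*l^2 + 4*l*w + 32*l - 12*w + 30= -14*l^2 + 93*l + w*(4*l - 30) + 90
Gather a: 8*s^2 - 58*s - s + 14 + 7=8*s^2 - 59*s + 21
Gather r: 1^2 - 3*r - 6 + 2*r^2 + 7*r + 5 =2*r^2 + 4*r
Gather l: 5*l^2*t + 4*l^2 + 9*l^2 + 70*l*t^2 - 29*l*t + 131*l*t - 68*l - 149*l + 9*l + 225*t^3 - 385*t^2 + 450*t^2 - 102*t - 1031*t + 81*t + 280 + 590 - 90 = l^2*(5*t + 13) + l*(70*t^2 + 102*t - 208) + 225*t^3 + 65*t^2 - 1052*t + 780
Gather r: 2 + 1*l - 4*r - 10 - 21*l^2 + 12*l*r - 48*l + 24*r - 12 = -21*l^2 - 47*l + r*(12*l + 20) - 20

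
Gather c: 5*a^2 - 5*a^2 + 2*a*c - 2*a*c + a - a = 0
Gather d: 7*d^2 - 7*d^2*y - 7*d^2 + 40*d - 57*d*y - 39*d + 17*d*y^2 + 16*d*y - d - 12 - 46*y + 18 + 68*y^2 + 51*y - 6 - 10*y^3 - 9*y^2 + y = -7*d^2*y + d*(17*y^2 - 41*y) - 10*y^3 + 59*y^2 + 6*y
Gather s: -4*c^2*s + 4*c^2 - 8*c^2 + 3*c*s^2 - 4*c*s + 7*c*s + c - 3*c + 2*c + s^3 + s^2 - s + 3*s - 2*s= -4*c^2 + s^3 + s^2*(3*c + 1) + s*(-4*c^2 + 3*c)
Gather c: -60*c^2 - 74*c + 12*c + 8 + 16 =-60*c^2 - 62*c + 24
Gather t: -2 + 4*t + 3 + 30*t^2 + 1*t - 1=30*t^2 + 5*t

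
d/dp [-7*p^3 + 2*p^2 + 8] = p*(4 - 21*p)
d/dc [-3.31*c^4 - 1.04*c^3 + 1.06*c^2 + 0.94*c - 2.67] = -13.24*c^3 - 3.12*c^2 + 2.12*c + 0.94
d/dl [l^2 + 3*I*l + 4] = 2*l + 3*I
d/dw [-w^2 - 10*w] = -2*w - 10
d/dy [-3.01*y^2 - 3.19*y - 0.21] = -6.02*y - 3.19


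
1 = 1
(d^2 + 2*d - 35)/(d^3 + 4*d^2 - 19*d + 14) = (d - 5)/(d^2 - 3*d + 2)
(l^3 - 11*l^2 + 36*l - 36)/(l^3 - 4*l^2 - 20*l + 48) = (l - 3)/(l + 4)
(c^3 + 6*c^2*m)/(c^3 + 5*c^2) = (c + 6*m)/(c + 5)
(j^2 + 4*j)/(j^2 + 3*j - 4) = j/(j - 1)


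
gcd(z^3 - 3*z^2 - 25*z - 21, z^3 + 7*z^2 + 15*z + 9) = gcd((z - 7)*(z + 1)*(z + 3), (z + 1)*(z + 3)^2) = z^2 + 4*z + 3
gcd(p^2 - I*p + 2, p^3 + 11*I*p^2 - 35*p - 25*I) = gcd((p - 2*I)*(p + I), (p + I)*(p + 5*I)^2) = p + I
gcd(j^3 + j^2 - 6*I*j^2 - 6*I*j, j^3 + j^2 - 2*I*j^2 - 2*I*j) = j^2 + j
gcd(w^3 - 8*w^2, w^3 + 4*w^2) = w^2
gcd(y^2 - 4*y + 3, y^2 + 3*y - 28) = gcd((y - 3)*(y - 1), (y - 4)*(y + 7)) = 1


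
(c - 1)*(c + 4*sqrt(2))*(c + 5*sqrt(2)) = c^3 - c^2 + 9*sqrt(2)*c^2 - 9*sqrt(2)*c + 40*c - 40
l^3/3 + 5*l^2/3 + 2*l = l*(l/3 + 1)*(l + 2)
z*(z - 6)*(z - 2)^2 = z^4 - 10*z^3 + 28*z^2 - 24*z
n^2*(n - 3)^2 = n^4 - 6*n^3 + 9*n^2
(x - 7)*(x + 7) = x^2 - 49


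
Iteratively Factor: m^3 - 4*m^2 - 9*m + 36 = (m + 3)*(m^2 - 7*m + 12) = (m - 4)*(m + 3)*(m - 3)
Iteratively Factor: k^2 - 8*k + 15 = (k - 3)*(k - 5)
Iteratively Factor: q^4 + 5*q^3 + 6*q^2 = (q)*(q^3 + 5*q^2 + 6*q) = q*(q + 2)*(q^2 + 3*q) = q^2*(q + 2)*(q + 3)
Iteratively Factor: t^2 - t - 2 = (t + 1)*(t - 2)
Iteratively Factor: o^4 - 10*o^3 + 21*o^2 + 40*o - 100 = (o - 5)*(o^3 - 5*o^2 - 4*o + 20) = (o - 5)^2*(o^2 - 4) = (o - 5)^2*(o - 2)*(o + 2)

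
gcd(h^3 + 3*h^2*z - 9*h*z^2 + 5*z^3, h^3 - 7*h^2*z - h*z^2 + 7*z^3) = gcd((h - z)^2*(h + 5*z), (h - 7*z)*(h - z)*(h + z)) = -h + z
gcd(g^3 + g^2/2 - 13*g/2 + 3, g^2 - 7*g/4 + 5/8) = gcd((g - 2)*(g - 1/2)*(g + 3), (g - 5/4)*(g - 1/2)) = g - 1/2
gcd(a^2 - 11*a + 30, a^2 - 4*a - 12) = a - 6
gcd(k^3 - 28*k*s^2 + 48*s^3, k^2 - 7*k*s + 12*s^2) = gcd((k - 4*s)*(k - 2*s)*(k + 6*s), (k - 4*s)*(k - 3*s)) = -k + 4*s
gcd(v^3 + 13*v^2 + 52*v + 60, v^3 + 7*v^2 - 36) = v + 6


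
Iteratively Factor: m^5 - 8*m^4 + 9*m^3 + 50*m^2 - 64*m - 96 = (m - 3)*(m^4 - 5*m^3 - 6*m^2 + 32*m + 32) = (m - 3)*(m + 2)*(m^3 - 7*m^2 + 8*m + 16) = (m - 4)*(m - 3)*(m + 2)*(m^2 - 3*m - 4) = (m - 4)^2*(m - 3)*(m + 2)*(m + 1)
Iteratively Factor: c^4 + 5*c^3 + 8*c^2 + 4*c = (c + 1)*(c^3 + 4*c^2 + 4*c) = (c + 1)*(c + 2)*(c^2 + 2*c) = (c + 1)*(c + 2)^2*(c)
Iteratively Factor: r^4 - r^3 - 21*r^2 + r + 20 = (r + 4)*(r^3 - 5*r^2 - r + 5) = (r - 1)*(r + 4)*(r^2 - 4*r - 5) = (r - 1)*(r + 1)*(r + 4)*(r - 5)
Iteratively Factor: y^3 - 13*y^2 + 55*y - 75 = (y - 5)*(y^2 - 8*y + 15) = (y - 5)*(y - 3)*(y - 5)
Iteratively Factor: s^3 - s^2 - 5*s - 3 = (s + 1)*(s^2 - 2*s - 3) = (s + 1)^2*(s - 3)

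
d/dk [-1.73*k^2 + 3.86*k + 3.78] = 3.86 - 3.46*k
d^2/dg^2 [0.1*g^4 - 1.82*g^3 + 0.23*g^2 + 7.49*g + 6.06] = 1.2*g^2 - 10.92*g + 0.46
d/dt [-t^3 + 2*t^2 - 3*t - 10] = -3*t^2 + 4*t - 3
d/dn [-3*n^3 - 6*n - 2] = -9*n^2 - 6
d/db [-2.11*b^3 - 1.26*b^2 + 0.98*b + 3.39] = -6.33*b^2 - 2.52*b + 0.98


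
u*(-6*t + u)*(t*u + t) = -6*t^2*u^2 - 6*t^2*u + t*u^3 + t*u^2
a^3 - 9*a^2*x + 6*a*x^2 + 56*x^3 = (a - 7*x)*(a - 4*x)*(a + 2*x)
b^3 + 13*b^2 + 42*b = b*(b + 6)*(b + 7)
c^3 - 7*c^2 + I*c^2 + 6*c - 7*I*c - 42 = (c - 7)*(c - 2*I)*(c + 3*I)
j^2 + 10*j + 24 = (j + 4)*(j + 6)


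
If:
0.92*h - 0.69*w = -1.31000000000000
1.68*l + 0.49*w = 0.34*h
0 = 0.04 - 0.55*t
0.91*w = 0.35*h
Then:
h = -2.00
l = -0.18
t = 0.07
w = -0.77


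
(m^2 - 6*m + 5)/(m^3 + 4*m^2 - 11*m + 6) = (m - 5)/(m^2 + 5*m - 6)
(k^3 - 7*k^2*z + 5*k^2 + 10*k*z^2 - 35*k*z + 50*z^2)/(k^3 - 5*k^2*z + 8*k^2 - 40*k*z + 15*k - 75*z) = (k - 2*z)/(k + 3)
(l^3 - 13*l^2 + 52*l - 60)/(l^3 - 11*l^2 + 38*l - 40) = (l - 6)/(l - 4)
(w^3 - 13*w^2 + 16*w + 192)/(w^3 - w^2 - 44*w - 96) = (w - 8)/(w + 4)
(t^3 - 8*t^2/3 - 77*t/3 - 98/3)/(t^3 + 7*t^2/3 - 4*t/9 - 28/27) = 9*(t^2 - 5*t - 14)/(9*t^2 - 4)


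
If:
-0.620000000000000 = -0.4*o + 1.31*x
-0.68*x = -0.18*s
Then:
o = 3.275*x + 1.55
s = 3.77777777777778*x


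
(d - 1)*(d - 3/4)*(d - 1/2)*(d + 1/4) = d^4 - 2*d^3 + 17*d^2/16 + d/32 - 3/32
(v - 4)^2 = v^2 - 8*v + 16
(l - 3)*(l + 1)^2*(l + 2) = l^4 + l^3 - 7*l^2 - 13*l - 6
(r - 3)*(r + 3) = r^2 - 9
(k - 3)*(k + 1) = k^2 - 2*k - 3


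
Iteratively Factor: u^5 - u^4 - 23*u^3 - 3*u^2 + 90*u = (u - 2)*(u^4 + u^3 - 21*u^2 - 45*u) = u*(u - 2)*(u^3 + u^2 - 21*u - 45) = u*(u - 2)*(u + 3)*(u^2 - 2*u - 15) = u*(u - 2)*(u + 3)^2*(u - 5)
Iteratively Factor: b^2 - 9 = (b - 3)*(b + 3)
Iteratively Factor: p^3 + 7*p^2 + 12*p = (p + 4)*(p^2 + 3*p) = (p + 3)*(p + 4)*(p)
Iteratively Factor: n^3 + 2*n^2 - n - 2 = (n + 1)*(n^2 + n - 2) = (n - 1)*(n + 1)*(n + 2)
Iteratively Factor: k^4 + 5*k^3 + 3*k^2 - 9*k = (k - 1)*(k^3 + 6*k^2 + 9*k) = k*(k - 1)*(k^2 + 6*k + 9) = k*(k - 1)*(k + 3)*(k + 3)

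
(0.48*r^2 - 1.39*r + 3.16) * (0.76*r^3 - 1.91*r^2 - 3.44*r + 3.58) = 0.3648*r^5 - 1.9732*r^4 + 3.4053*r^3 + 0.464399999999999*r^2 - 15.8466*r + 11.3128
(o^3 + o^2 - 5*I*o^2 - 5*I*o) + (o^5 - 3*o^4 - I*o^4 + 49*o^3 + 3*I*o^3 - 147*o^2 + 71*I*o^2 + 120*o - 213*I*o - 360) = o^5 - 3*o^4 - I*o^4 + 50*o^3 + 3*I*o^3 - 146*o^2 + 66*I*o^2 + 120*o - 218*I*o - 360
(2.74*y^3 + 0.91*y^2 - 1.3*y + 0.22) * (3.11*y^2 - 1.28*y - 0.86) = 8.5214*y^5 - 0.677100000000001*y^4 - 7.5642*y^3 + 1.5656*y^2 + 0.8364*y - 0.1892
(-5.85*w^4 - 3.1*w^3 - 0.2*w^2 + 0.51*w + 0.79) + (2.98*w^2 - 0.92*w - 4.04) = -5.85*w^4 - 3.1*w^3 + 2.78*w^2 - 0.41*w - 3.25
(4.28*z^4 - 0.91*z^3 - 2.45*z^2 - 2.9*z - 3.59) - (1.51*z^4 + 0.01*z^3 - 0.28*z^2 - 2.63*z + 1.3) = 2.77*z^4 - 0.92*z^3 - 2.17*z^2 - 0.27*z - 4.89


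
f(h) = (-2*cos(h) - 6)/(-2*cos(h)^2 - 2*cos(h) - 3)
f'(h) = (-4*sin(h)*cos(h) - 2*sin(h))*(-2*cos(h) - 6)/(-2*cos(h)^2 - 2*cos(h) - 3)^2 + 2*sin(h)/(-2*cos(h)^2 - 2*cos(h) - 3) = 2*(12*cos(h) + cos(2*h) + 4)*sin(h)/(2*cos(h) + cos(2*h) + 4)^2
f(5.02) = 1.74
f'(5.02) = -0.91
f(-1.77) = 2.09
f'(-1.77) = -0.19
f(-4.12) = 1.95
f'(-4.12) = -0.81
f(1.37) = 1.84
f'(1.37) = 0.89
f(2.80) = 1.42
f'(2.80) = -0.52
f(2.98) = 1.35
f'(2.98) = -0.25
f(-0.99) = 1.51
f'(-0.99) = -0.77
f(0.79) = 1.37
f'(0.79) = 0.61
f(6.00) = 1.17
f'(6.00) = -0.20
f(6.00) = 1.17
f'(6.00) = -0.20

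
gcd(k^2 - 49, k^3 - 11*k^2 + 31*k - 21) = k - 7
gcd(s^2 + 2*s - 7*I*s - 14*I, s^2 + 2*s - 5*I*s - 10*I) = s + 2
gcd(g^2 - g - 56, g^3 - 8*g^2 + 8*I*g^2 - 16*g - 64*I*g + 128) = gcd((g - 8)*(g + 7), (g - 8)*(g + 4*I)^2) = g - 8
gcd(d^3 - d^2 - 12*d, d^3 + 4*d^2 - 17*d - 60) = d^2 - d - 12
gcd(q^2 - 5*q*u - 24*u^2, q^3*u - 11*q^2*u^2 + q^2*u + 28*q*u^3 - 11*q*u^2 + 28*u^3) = 1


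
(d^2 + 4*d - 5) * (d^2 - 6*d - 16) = d^4 - 2*d^3 - 45*d^2 - 34*d + 80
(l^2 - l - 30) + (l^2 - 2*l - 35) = 2*l^2 - 3*l - 65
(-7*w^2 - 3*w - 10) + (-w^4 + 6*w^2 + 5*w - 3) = -w^4 - w^2 + 2*w - 13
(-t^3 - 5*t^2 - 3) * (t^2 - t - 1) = -t^5 - 4*t^4 + 6*t^3 + 2*t^2 + 3*t + 3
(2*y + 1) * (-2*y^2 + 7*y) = -4*y^3 + 12*y^2 + 7*y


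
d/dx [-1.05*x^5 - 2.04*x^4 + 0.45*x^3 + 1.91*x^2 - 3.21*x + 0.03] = -5.25*x^4 - 8.16*x^3 + 1.35*x^2 + 3.82*x - 3.21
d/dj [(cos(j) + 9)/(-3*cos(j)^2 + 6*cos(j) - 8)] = (3*sin(j)^2 - 54*cos(j) + 59)*sin(j)/(3*cos(j)^2 - 6*cos(j) + 8)^2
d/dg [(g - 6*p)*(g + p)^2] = (g + p)*(3*g - 11*p)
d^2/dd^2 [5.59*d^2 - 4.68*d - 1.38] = 11.1800000000000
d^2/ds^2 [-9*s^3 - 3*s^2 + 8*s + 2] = -54*s - 6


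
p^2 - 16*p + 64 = (p - 8)^2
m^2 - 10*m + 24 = (m - 6)*(m - 4)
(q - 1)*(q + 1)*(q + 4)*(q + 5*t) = q^4 + 5*q^3*t + 4*q^3 + 20*q^2*t - q^2 - 5*q*t - 4*q - 20*t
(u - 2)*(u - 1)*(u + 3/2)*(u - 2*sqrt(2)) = u^4 - 2*sqrt(2)*u^3 - 3*u^3/2 - 5*u^2/2 + 3*sqrt(2)*u^2 + 3*u + 5*sqrt(2)*u - 6*sqrt(2)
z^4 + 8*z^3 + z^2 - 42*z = z*(z - 2)*(z + 3)*(z + 7)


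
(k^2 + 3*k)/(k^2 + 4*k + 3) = k/(k + 1)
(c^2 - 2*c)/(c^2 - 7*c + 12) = c*(c - 2)/(c^2 - 7*c + 12)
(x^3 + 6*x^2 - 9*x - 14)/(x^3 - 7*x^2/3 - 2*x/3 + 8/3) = 3*(x + 7)/(3*x - 4)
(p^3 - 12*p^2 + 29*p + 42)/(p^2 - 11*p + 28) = (p^2 - 5*p - 6)/(p - 4)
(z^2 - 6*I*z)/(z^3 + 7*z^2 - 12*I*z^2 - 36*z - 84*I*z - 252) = z/(z^2 + z*(7 - 6*I) - 42*I)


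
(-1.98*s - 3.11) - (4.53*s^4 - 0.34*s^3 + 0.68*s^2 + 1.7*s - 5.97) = -4.53*s^4 + 0.34*s^3 - 0.68*s^2 - 3.68*s + 2.86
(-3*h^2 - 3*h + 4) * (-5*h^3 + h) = 15*h^5 + 15*h^4 - 23*h^3 - 3*h^2 + 4*h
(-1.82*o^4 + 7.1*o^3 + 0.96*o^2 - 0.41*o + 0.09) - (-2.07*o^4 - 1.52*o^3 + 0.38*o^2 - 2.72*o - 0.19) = 0.25*o^4 + 8.62*o^3 + 0.58*o^2 + 2.31*o + 0.28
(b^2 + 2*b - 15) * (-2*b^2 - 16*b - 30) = -2*b^4 - 20*b^3 - 32*b^2 + 180*b + 450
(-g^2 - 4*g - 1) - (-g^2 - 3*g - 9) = 8 - g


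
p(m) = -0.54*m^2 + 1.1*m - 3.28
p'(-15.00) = 17.30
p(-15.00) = -141.28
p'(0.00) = 1.10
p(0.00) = -3.28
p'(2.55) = -1.65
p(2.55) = -3.99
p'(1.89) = -0.94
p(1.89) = -3.13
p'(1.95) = -1.01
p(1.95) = -3.19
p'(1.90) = -0.95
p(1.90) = -3.14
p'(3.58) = -2.77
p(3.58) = -6.26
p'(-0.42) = 1.55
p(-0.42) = -3.84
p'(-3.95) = 5.37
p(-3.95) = -16.05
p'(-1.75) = 2.99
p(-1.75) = -6.86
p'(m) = 1.1 - 1.08*m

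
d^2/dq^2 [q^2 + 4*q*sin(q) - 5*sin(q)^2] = -4*q*sin(q) + 20*sin(q)^2 + 8*cos(q) - 8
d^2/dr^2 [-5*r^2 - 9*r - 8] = -10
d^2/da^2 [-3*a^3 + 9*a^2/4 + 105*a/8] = 9/2 - 18*a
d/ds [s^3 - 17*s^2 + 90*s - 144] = 3*s^2 - 34*s + 90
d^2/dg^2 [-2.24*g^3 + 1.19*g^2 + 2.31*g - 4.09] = 2.38 - 13.44*g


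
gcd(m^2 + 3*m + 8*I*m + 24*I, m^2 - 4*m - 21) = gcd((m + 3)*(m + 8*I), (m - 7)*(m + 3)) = m + 3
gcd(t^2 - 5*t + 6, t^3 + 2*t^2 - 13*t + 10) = t - 2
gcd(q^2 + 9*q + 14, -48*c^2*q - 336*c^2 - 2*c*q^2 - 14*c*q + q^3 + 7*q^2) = q + 7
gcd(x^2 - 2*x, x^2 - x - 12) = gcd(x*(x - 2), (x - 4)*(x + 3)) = 1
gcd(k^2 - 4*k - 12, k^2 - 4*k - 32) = 1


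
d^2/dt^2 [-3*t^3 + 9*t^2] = 18 - 18*t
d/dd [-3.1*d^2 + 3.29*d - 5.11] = 3.29 - 6.2*d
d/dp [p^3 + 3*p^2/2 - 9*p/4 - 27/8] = 3*p^2 + 3*p - 9/4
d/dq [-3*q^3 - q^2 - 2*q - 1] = -9*q^2 - 2*q - 2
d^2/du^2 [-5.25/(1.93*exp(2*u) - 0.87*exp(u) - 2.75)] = (5.25*(3.86*exp(u) - 0.87)*(7.72*exp(u) - 1.74)*exp(u) + (40.53*exp(u) - 4.5675)*(-1.93*exp(2*u) + 0.87*exp(u) + 2.75))*exp(u)/(-1.93*exp(2*u) + 0.87*exp(u) + 2.75)^3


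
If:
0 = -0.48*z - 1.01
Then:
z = -2.10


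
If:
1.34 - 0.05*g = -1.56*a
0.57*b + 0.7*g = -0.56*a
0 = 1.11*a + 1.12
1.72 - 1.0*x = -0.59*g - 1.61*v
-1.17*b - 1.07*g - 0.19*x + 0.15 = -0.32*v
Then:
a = -1.01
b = 6.74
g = -4.68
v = 179.37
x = 287.74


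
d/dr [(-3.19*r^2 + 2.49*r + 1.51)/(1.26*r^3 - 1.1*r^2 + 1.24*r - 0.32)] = (4.0194*r^4 - 6.2748*r^3 - 6.9244*r^2 + 5.3636*r - 2.6692)/(1.5876*r^6 - 2.772*r^5 + 4.3348*r^4 - 3.5344*r^3 + 2.2416*r^2 - 0.7936*r + 0.1024)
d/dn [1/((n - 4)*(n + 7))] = (-2*n - 3)/(n^4 + 6*n^3 - 47*n^2 - 168*n + 784)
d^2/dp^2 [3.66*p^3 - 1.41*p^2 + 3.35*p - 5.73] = 21.96*p - 2.82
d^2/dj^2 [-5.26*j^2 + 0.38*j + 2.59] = -10.5200000000000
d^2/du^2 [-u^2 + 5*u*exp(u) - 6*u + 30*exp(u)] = 5*u*exp(u) + 40*exp(u) - 2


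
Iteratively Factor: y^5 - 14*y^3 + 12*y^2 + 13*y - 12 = (y + 1)*(y^4 - y^3 - 13*y^2 + 25*y - 12) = (y - 3)*(y + 1)*(y^3 + 2*y^2 - 7*y + 4) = (y - 3)*(y + 1)*(y + 4)*(y^2 - 2*y + 1) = (y - 3)*(y - 1)*(y + 1)*(y + 4)*(y - 1)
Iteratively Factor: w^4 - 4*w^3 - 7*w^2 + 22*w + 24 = (w - 4)*(w^3 - 7*w - 6) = (w - 4)*(w + 1)*(w^2 - w - 6) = (w - 4)*(w - 3)*(w + 1)*(w + 2)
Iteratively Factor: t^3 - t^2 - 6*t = (t + 2)*(t^2 - 3*t) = (t - 3)*(t + 2)*(t)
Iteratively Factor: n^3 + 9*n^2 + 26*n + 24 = (n + 3)*(n^2 + 6*n + 8) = (n + 3)*(n + 4)*(n + 2)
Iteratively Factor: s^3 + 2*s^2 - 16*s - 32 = (s + 4)*(s^2 - 2*s - 8) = (s + 2)*(s + 4)*(s - 4)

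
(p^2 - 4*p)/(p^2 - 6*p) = (p - 4)/(p - 6)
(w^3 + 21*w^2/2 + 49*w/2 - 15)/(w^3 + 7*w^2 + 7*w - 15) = (w^2 + 11*w/2 - 3)/(w^2 + 2*w - 3)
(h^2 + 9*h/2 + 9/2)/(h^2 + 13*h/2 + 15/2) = (h + 3)/(h + 5)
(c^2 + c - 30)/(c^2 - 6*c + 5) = (c + 6)/(c - 1)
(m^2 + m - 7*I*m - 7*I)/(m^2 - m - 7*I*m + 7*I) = (m + 1)/(m - 1)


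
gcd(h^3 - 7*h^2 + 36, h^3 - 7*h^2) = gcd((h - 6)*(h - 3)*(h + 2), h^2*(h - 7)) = 1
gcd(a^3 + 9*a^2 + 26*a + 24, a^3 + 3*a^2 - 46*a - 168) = a + 4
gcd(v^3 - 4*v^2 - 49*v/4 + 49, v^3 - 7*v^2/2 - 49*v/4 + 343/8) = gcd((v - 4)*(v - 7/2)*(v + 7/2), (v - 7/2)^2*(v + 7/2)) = v^2 - 49/4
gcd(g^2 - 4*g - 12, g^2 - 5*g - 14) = g + 2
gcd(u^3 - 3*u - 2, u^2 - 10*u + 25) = 1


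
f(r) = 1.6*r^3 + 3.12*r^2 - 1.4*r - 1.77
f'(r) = 4.8*r^2 + 6.24*r - 1.4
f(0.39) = -1.75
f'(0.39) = 1.76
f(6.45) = 548.34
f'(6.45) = 238.54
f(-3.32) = -21.28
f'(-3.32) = 30.79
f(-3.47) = -26.20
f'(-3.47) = 34.74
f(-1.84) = 1.40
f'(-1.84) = 3.37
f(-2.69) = -6.57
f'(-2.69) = 16.55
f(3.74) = 120.34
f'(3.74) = 89.08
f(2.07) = 22.89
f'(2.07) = 32.08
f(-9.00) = -902.85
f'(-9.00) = 331.24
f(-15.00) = -4678.77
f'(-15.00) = 985.00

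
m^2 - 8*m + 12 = (m - 6)*(m - 2)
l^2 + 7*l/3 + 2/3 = (l + 1/3)*(l + 2)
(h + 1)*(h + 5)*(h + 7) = h^3 + 13*h^2 + 47*h + 35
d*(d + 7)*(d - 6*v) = d^3 - 6*d^2*v + 7*d^2 - 42*d*v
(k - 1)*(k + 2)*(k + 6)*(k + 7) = k^4 + 14*k^3 + 53*k^2 + 16*k - 84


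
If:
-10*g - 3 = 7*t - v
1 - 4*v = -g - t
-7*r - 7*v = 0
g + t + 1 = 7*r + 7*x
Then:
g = 4/3 - 63*x/11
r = -7*x/11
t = 91*x/11 - 7/3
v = 7*x/11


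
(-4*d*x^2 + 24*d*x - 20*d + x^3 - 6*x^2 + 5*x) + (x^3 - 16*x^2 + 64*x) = -4*d*x^2 + 24*d*x - 20*d + 2*x^3 - 22*x^2 + 69*x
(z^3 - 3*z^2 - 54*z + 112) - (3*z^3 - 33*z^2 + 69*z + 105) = -2*z^3 + 30*z^2 - 123*z + 7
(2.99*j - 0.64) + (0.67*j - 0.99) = 3.66*j - 1.63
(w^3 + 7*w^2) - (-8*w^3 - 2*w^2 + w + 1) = 9*w^3 + 9*w^2 - w - 1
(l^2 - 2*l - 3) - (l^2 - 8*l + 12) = 6*l - 15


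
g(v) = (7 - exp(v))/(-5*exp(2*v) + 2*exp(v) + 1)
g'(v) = (7 - exp(v))*(10*exp(2*v) - 2*exp(v))/(-5*exp(2*v) + 2*exp(v) + 1)^2 - exp(v)/(-5*exp(2*v) + 2*exp(v) + 1) = 5*(-exp(2*v) + 14*exp(v) - 3)*exp(v)/(25*exp(4*v) - 20*exp(3*v) - 6*exp(2*v) + 4*exp(v) + 1)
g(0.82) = -0.23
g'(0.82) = 0.66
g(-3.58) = 6.63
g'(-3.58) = -0.33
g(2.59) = 0.01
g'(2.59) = 0.00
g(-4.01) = 6.75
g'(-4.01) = -0.23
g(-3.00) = 6.39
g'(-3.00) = -0.49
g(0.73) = -0.30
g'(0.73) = 0.84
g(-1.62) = 5.67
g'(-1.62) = -0.18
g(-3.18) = 6.48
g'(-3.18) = -0.44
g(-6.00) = 6.96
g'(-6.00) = -0.04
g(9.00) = 0.00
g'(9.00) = 0.00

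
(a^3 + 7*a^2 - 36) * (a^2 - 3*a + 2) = a^5 + 4*a^4 - 19*a^3 - 22*a^2 + 108*a - 72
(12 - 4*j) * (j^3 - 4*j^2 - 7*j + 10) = -4*j^4 + 28*j^3 - 20*j^2 - 124*j + 120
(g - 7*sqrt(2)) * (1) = g - 7*sqrt(2)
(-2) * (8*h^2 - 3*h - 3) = -16*h^2 + 6*h + 6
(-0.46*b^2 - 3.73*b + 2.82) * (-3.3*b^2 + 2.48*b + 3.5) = 1.518*b^4 + 11.1682*b^3 - 20.1664*b^2 - 6.0614*b + 9.87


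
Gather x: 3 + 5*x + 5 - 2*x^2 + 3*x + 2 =-2*x^2 + 8*x + 10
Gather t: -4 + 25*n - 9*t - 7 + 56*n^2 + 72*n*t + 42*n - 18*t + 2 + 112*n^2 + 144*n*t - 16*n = 168*n^2 + 51*n + t*(216*n - 27) - 9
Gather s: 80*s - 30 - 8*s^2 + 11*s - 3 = -8*s^2 + 91*s - 33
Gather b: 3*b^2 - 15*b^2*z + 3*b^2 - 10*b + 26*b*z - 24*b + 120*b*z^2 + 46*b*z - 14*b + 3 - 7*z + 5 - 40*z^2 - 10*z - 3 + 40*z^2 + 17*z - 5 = b^2*(6 - 15*z) + b*(120*z^2 + 72*z - 48)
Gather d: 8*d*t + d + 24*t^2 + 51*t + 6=d*(8*t + 1) + 24*t^2 + 51*t + 6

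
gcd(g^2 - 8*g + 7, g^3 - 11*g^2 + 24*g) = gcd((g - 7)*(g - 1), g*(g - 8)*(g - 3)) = 1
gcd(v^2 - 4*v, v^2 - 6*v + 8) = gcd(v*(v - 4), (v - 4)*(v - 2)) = v - 4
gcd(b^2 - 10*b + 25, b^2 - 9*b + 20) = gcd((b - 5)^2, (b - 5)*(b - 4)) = b - 5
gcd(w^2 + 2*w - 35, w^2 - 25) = w - 5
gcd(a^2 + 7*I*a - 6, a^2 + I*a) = a + I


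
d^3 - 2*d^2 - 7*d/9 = d*(d - 7/3)*(d + 1/3)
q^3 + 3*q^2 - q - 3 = (q - 1)*(q + 1)*(q + 3)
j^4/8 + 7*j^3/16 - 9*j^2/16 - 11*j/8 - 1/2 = (j/4 + 1)*(j/2 + 1/2)*(j - 2)*(j + 1/2)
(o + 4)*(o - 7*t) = o^2 - 7*o*t + 4*o - 28*t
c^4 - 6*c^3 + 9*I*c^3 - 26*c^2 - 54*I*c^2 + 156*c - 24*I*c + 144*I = (c - 6)*(c + 2*I)*(c + 3*I)*(c + 4*I)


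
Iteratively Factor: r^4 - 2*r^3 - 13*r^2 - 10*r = (r + 1)*(r^3 - 3*r^2 - 10*r) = r*(r + 1)*(r^2 - 3*r - 10) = r*(r + 1)*(r + 2)*(r - 5)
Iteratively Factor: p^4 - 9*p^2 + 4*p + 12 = (p + 3)*(p^3 - 3*p^2 + 4) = (p - 2)*(p + 3)*(p^2 - p - 2) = (p - 2)*(p + 1)*(p + 3)*(p - 2)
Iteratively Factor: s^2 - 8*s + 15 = (s - 5)*(s - 3)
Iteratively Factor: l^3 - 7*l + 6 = (l + 3)*(l^2 - 3*l + 2) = (l - 2)*(l + 3)*(l - 1)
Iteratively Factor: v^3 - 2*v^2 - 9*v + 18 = (v - 3)*(v^2 + v - 6) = (v - 3)*(v + 3)*(v - 2)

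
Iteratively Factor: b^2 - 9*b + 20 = (b - 4)*(b - 5)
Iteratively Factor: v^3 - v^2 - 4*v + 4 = (v - 1)*(v^2 - 4) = (v - 1)*(v + 2)*(v - 2)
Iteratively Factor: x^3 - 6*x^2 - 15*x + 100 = (x - 5)*(x^2 - x - 20) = (x - 5)*(x + 4)*(x - 5)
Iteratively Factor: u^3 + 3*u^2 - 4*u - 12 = (u + 2)*(u^2 + u - 6) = (u + 2)*(u + 3)*(u - 2)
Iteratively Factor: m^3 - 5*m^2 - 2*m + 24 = (m - 3)*(m^2 - 2*m - 8) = (m - 3)*(m + 2)*(m - 4)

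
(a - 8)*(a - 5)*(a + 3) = a^3 - 10*a^2 + a + 120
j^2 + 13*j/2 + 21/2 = (j + 3)*(j + 7/2)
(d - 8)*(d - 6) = d^2 - 14*d + 48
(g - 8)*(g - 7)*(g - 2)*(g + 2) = g^4 - 15*g^3 + 52*g^2 + 60*g - 224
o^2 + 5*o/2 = o*(o + 5/2)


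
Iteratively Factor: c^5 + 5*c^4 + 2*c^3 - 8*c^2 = (c + 4)*(c^4 + c^3 - 2*c^2) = (c + 2)*(c + 4)*(c^3 - c^2) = (c - 1)*(c + 2)*(c + 4)*(c^2) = c*(c - 1)*(c + 2)*(c + 4)*(c)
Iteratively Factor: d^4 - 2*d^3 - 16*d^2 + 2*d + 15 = (d - 5)*(d^3 + 3*d^2 - d - 3) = (d - 5)*(d + 3)*(d^2 - 1) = (d - 5)*(d + 1)*(d + 3)*(d - 1)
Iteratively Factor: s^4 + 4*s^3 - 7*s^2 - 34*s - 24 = (s - 3)*(s^3 + 7*s^2 + 14*s + 8) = (s - 3)*(s + 4)*(s^2 + 3*s + 2) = (s - 3)*(s + 2)*(s + 4)*(s + 1)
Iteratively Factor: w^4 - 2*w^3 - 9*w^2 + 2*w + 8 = (w + 2)*(w^3 - 4*w^2 - w + 4) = (w - 1)*(w + 2)*(w^2 - 3*w - 4) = (w - 1)*(w + 1)*(w + 2)*(w - 4)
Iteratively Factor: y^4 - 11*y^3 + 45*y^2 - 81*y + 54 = (y - 3)*(y^3 - 8*y^2 + 21*y - 18) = (y - 3)*(y - 2)*(y^2 - 6*y + 9) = (y - 3)^2*(y - 2)*(y - 3)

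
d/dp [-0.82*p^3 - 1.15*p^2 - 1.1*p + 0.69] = -2.46*p^2 - 2.3*p - 1.1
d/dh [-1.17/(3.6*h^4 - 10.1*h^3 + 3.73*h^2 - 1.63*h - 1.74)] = (16.848*h^3 - 35.451*h^2 + 8.7282*h - 1.9071)/(-3.6*h^4 + 10.1*h^3 - 3.73*h^2 + 1.63*h + 1.74)^2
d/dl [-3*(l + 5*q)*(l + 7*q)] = -6*l - 36*q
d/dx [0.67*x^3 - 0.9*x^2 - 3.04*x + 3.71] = 2.01*x^2 - 1.8*x - 3.04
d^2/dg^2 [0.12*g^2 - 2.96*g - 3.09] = 0.240000000000000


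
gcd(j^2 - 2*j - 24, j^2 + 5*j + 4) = j + 4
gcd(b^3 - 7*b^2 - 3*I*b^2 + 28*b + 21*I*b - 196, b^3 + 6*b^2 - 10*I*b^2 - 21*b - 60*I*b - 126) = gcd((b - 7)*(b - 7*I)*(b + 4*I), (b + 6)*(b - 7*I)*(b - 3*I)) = b - 7*I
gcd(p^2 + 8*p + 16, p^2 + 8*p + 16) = p^2 + 8*p + 16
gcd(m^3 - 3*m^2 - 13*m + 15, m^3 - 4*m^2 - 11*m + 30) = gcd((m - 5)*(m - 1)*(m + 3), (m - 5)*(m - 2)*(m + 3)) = m^2 - 2*m - 15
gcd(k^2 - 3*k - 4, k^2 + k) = k + 1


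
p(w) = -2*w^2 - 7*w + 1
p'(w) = -4*w - 7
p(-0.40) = 3.48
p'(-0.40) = -5.40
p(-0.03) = 1.21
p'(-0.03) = -6.88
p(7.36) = -158.86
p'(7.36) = -36.44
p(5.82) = -107.48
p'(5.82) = -30.28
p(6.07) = -115.18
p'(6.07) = -31.28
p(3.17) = -41.29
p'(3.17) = -19.68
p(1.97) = -20.55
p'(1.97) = -14.88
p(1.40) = -12.72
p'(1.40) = -12.60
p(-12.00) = -203.00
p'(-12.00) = 41.00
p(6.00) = -113.00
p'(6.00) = -31.00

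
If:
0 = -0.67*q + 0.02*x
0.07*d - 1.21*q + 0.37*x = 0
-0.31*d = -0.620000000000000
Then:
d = 2.00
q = -0.01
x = -0.42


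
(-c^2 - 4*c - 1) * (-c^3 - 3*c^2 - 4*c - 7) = c^5 + 7*c^4 + 17*c^3 + 26*c^2 + 32*c + 7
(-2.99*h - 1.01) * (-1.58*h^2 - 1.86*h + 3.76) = 4.7242*h^3 + 7.1572*h^2 - 9.3638*h - 3.7976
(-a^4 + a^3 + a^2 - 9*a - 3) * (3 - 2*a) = 2*a^5 - 5*a^4 + a^3 + 21*a^2 - 21*a - 9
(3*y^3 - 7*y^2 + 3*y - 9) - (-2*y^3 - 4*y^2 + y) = 5*y^3 - 3*y^2 + 2*y - 9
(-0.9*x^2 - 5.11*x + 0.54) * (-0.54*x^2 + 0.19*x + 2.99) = 0.486*x^4 + 2.5884*x^3 - 3.9535*x^2 - 15.1763*x + 1.6146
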